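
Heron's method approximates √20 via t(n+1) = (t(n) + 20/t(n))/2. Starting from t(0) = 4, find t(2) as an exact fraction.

t(1) = (4 + 20/4)/2 = 9/2.
t(2) = (9/2 + 20/(9/2))/2 = 161/36.

161/36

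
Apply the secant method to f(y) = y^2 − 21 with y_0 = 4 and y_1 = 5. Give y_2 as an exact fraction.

f(4) = −5, f(5) = 4. y_2 = 5 − 4·(5 − 4)/(4 − (−5)) = 41/9.

41/9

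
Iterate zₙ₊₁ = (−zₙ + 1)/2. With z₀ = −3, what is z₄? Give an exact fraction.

z₁ = (−(−3) + 1)/2 = 2.
z₂ = (−2 + 1)/2 = −1/2.
z₃ = (−(−1/2) + 1)/2 = 3/4.
z₄ = (−(3/4) + 1)/2 = 1/8.

1/8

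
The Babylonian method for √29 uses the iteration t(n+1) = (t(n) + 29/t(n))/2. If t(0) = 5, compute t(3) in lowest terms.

528527/98145

t(1) = (5 + 29/5)/2 = 27/5.
t(2) = (27/5 + 29/(27/5))/2 = 727/135.
t(3) = (727/135 + 29/(727/135))/2 = 528527/98145.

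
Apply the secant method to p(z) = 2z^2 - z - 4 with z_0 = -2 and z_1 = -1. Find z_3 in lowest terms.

-44/37

p(-2) = 6, p(-1) = -1. z_2 = (-1) - (-1)·((-1) - (-2))/((-1) - 6) = -8/7.
p(-1) = -1, p(-8/7) = -12/49. z_3 = (-8/7) - (-12/49)·((-8/7) - (-1))/((-12/49) - (-1)) = -44/37.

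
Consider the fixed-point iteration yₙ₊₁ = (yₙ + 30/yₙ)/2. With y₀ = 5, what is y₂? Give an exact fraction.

241/44

y₁ = (5 + 30/5)/2 = 11/2.
y₂ = (11/2 + 30/(11/2))/2 = 241/44.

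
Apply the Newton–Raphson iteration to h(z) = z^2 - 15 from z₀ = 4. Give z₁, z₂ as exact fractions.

z₁ = 31/8, z₂ = 1921/496

h'(z) = 2z.
h(4) = 1, h'(4) = 8, so z₁ = 4 - 1/8 = 31/8.
h(31/8) = 1/64, h'(31/8) = 31/4, so z₂ = (31/8) - (1/64)/(31/4) = 1921/496.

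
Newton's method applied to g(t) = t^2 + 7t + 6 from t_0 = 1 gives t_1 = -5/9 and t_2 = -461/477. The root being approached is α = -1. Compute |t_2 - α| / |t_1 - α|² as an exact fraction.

9/53

t_1 - α = -5/9 - (-1) = -5/9 + 1 = 4/9, so |t_1 - α| = 4/9.
t_2 - α = -461/477 - (-1) = -461/477 + 1 = 16/477, so |t_2 - α| = 16/477.
|t_1 - α|² = 16/81.
Ratio = (16/477) / (16/81) = 9/53.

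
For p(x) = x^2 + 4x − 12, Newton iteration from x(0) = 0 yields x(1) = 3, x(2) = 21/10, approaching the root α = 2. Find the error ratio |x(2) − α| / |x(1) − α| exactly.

1/10

x(1) − α = 3 − 2 = 1, so |x(1) − α| = 1.
x(2) − α = 21/10 − 2 = 1/10, so |x(2) − α| = 1/10.
Ratio = (1/10) / 1 = 1/10.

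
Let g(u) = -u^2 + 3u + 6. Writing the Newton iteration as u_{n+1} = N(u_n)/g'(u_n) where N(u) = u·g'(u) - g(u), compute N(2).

-10

g'(u) = -2u + 3.
N(u) = u·g'(u) - g(u) = u·(-2u + 3) - (-u^2 + 3u + 6) = -u^2 - 6.
N(2) = -10.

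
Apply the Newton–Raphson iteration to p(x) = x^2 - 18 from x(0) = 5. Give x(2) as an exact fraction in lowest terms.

3649/860

p'(x) = 2x.
p(5) = 7, p'(5) = 10, so x(1) = 5 - 7/10 = 43/10.
p(43/10) = 49/100, p'(43/10) = 43/5, so x(2) = (43/10) - (49/100)/(43/5) = 3649/860.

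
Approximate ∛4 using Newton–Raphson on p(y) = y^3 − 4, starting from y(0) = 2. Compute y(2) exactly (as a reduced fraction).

358/225

p'(y) = 3y^2.
p(2) = 4, p'(2) = 12, so y(1) = 2 − 4/12 = 5/3.
p(5/3) = 17/27, p'(5/3) = 25/3, so y(2) = (5/3) − (17/27)/(25/3) = 358/225.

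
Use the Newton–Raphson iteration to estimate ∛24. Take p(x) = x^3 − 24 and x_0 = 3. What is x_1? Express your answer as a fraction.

26/9

p'(x) = 3x^2.
p(3) = 3, p'(3) = 27, so x_1 = 3 − 3/27 = 26/9.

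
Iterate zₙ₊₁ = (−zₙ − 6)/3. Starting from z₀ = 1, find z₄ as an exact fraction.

−119/81

z₁ = (−1 − 6)/3 = −7/3.
z₂ = (−(−7/3) − 6)/3 = −11/9.
z₃ = (−(−11/9) − 6)/3 = −43/27.
z₄ = (−(−43/27) − 6)/3 = −119/81.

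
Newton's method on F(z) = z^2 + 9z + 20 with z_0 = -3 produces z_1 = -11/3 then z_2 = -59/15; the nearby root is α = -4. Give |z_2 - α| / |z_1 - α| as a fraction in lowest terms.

1/5

z_1 - α = -11/3 - (-4) = -11/3 + 4 = 1/3, so |z_1 - α| = 1/3.
z_2 - α = -59/15 - (-4) = -59/15 + 4 = 1/15, so |z_2 - α| = 1/15.
Ratio = (1/15) / (1/3) = 1/5.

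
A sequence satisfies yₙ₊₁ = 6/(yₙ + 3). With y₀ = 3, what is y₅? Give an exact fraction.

26/19

y₁ = 6/(3 + 3) = 1.
y₂ = 6/(1 + 3) = 3/2.
y₃ = 6/(3/2 + 3) = 4/3.
y₄ = 6/(4/3 + 3) = 18/13.
y₅ = 6/(18/13 + 3) = 26/19.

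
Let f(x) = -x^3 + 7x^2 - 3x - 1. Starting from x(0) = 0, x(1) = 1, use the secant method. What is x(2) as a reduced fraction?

1/3

f(0) = -1, f(1) = 2. x(2) = 1 - 2·(1 - 0)/(2 - (-1)) = 1/3.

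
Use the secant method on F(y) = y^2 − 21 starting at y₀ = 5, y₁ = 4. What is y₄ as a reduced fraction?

F(5) = 4, F(4) = −5. y₂ = 4 − (−5)·(4 − 5)/((−5) − 4) = 41/9.
F(4) = −5, F(41/9) = −20/81. y₃ = (41/9) − (−20/81)·((41/9) − 4)/((−20/81) − (−5)) = 353/77.
F(41/9) = −20/81, F(353/77) = 100/5929. y₄ = (353/77) − (100/5929)·((353/77) − (41/9))/((100/5929) − (−20/81)) = 14513/3167.

14513/3167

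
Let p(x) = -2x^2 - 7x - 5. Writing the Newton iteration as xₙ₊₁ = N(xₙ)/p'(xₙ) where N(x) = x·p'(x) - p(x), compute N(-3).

p'(x) = -4x - 7.
N(x) = x·p'(x) - p(x) = x·(-4x - 7) - (-2x^2 - 7x - 5) = -2x^2 + 5.
N(-3) = -13.

-13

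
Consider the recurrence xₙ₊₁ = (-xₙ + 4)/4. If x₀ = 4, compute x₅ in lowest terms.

51/64

x₁ = (-4 + 4)/4 = 0.
x₂ = (-0 + 4)/4 = 1.
x₃ = (-1 + 4)/4 = 3/4.
x₄ = (-(3/4) + 4)/4 = 13/16.
x₅ = (-(13/16) + 4)/4 = 51/64.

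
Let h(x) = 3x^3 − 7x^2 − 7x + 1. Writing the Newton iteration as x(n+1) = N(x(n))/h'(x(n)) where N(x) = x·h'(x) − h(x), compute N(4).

271

h'(x) = 9x^2 − 14x − 7.
N(x) = x·h'(x) − h(x) = x·(9x^2 − 14x − 7) − (3x^3 − 7x^2 − 7x + 1) = 6x^3 − 7x^2 − 1.
N(4) = 271.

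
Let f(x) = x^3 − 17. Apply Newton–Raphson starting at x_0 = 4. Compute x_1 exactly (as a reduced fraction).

f'(x) = 3x^2.
f(4) = 47, f'(4) = 48, so x_1 = 4 − 47/48 = 145/48.

145/48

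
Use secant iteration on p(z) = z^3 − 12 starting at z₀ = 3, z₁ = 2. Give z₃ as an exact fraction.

p(3) = 15, p(2) = −4. z₂ = 2 − (−4)·(2 − 3)/((−4) − 15) = 42/19.
p(2) = −4, p(42/19) = −8220/6859. z₃ = (42/19) − (−8220/6859)·((42/19) − 2)/((−8220/6859) − (−4)) = 2763/1201.

2763/1201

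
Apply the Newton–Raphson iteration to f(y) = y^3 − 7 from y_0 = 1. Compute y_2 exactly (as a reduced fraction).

61/27

f'(y) = 3y^2.
f(1) = −6, f'(1) = 3, so y_1 = 1 − (−6)/3 = 3.
f(3) = 20, f'(3) = 27, so y_2 = 3 − 20/27 = 61/27.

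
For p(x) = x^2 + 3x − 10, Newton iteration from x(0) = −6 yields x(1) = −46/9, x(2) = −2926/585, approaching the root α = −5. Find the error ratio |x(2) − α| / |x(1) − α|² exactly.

x(1) − α = −46/9 − (−5) = −46/9 + 5 = −1/9, so |x(1) − α| = 1/9.
x(2) − α = −2926/585 − (−5) = −2926/585 + 5 = −1/585, so |x(2) − α| = 1/585.
|x(1) − α|² = 1/81.
Ratio = (1/585) / (1/81) = 9/65.

9/65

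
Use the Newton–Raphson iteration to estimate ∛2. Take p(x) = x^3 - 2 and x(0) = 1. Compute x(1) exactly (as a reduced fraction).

4/3

p'(x) = 3x^2.
p(1) = -1, p'(1) = 3, so x(1) = 1 - (-1)/3 = 4/3.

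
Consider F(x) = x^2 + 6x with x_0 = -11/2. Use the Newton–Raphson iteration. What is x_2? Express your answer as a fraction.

-14641/2440

F'(x) = 2x + 6.
F(-11/2) = -11/4, F'(-11/2) = -5, so x_1 = (-11/2) - (-11/4)/(-5) = -121/20.
F(-121/20) = 121/400, F'(-121/20) = -61/10, so x_2 = (-121/20) - (121/400)/(-61/10) = -14641/2440.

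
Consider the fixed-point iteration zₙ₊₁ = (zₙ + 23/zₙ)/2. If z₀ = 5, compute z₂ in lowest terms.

1151/240

z₁ = (5 + 23/5)/2 = 24/5.
z₂ = (24/5 + 23/(24/5))/2 = 1151/240.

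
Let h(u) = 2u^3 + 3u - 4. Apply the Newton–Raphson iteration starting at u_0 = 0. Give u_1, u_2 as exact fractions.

h'(u) = 6u^2 + 3.
h(0) = -4, h'(0) = 3, so u_1 = 0 - (-4)/3 = 4/3.
h(4/3) = 128/27, h'(4/3) = 41/3, so u_2 = (4/3) - (128/27)/(41/3) = 364/369.

u_1 = 4/3, u_2 = 364/369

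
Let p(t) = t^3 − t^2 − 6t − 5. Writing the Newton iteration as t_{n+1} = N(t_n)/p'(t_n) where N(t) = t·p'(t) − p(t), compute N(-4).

−139

p'(t) = 3t^2 − 2t − 6.
N(t) = t·p'(t) − p(t) = t·(3t^2 − 2t − 6) − (t^3 − t^2 − 6t − 5) = 2t^3 − t^2 + 5.
N(-4) = −139.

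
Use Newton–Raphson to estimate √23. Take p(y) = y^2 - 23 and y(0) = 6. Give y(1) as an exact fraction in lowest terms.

p'(y) = 2y.
p(6) = 13, p'(6) = 12, so y(1) = 6 - 13/12 = 59/12.

59/12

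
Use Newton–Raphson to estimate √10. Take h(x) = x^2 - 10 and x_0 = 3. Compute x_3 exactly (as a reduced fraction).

1039681/328776

h'(x) = 2x.
h(3) = -1, h'(3) = 6, so x_1 = 3 - (-1)/6 = 19/6.
h(19/6) = 1/36, h'(19/6) = 19/3, so x_2 = (19/6) - (1/36)/(19/3) = 721/228.
h(721/228) = 1/51984, h'(721/228) = 721/114, so x_3 = (721/228) - (1/51984)/(721/114) = 1039681/328776.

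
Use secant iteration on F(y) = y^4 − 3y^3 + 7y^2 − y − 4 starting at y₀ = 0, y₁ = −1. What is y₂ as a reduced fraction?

F(0) = −4, F(−1) = 8. y₂ = (−1) − 8·((−1) − 0)/(8 − (−4)) = −1/3.

−1/3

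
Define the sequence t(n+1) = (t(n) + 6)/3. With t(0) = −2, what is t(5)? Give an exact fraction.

724/243

t(1) = ((−2) + 6)/3 = 4/3.
t(2) = ((4/3) + 6)/3 = 22/9.
t(3) = ((22/9) + 6)/3 = 76/27.
t(4) = ((76/27) + 6)/3 = 238/81.
t(5) = ((238/81) + 6)/3 = 724/243.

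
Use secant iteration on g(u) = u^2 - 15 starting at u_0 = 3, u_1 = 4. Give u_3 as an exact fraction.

213/55

g(3) = -6, g(4) = 1. u_2 = 4 - 1·(4 - 3)/(1 - (-6)) = 27/7.
g(4) = 1, g(27/7) = -6/49. u_3 = (27/7) - (-6/49)·((27/7) - 4)/((-6/49) - 1) = 213/55.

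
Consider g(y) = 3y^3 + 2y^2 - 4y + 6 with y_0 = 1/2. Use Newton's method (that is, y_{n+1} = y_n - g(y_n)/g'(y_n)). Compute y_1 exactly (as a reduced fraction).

g'(y) = 9y^2 + 4y - 4.
g(1/2) = 39/8, g'(1/2) = 1/4, so y_1 = (1/2) - (39/8)/(1/4) = -19.

-19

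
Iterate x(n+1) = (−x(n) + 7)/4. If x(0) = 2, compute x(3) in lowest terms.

x(1) = (−2 + 7)/4 = 5/4.
x(2) = (−(5/4) + 7)/4 = 23/16.
x(3) = (−(23/16) + 7)/4 = 89/64.

89/64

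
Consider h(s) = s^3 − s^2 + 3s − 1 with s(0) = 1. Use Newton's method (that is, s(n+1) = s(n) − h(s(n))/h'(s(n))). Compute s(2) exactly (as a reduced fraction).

h'(s) = 3s^2 − 2s + 3.
h(1) = 2, h'(1) = 4, so s(1) = 1 − 2/4 = 1/2.
h(1/2) = 3/8, h'(1/2) = 11/4, so s(2) = (1/2) − (3/8)/(11/4) = 4/11.

4/11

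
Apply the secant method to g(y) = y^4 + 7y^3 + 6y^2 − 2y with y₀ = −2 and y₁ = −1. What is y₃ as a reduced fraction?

−1088/745

g(−2) = −12, g(−1) = 2. y₂ = (−1) − 2·((−1) − (−2))/(2 − (−12)) = −8/7.
g(−1) = 2, g(−8/7) = 3312/2401. y₃ = (−8/7) − (3312/2401)·((−8/7) − (−1))/((3312/2401) − 2) = −1088/745.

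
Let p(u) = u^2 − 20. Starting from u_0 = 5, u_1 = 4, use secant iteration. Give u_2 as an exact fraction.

40/9

p(5) = 5, p(4) = −4. u_2 = 4 − (−4)·(4 − 5)/((−4) − 5) = 40/9.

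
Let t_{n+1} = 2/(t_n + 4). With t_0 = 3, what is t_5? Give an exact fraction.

t_1 = 2/(3 + 4) = 2/7.
t_2 = 2/(2/7 + 4) = 7/15.
t_3 = 2/(7/15 + 4) = 30/67.
t_4 = 2/(30/67 + 4) = 67/149.
t_5 = 2/(67/149 + 4) = 298/663.

298/663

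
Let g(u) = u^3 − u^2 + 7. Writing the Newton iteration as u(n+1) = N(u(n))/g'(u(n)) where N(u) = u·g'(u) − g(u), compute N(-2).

−27

g'(u) = 3u^2 − 2u.
N(u) = u·g'(u) − g(u) = u·(3u^2 − 2u) − (u^3 − u^2 + 7) = 2u^3 − u^2 − 7.
N(-2) = −27.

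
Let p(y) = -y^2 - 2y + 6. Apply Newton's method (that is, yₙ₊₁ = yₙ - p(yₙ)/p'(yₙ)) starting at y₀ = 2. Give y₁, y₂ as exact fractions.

y₁ = 5/3, y₂ = 79/48

p'(y) = -2y - 2.
p(2) = -2, p'(2) = -6, so y₁ = 2 - (-2)/(-6) = 5/3.
p(5/3) = -1/9, p'(5/3) = -16/3, so y₂ = (5/3) - (-1/9)/(-16/3) = 79/48.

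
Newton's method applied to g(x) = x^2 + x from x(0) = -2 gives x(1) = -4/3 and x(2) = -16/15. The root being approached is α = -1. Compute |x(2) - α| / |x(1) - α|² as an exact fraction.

3/5

x(1) - α = -4/3 - (-1) = -4/3 + 1 = -1/3, so |x(1) - α| = 1/3.
x(2) - α = -16/15 - (-1) = -16/15 + 1 = -1/15, so |x(2) - α| = 1/15.
|x(1) - α|² = 1/9.
Ratio = (1/15) / (1/9) = 3/5.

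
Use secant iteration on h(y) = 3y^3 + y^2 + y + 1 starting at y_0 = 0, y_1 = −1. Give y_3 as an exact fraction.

h(0) = 1, h(−1) = −2. y_2 = (−1) − (−2)·((−1) − 0)/((−2) − 1) = −1/3.
h(−1) = −2, h(−1/3) = 2/3. y_3 = (−1/3) − (2/3)·((−1/3) − (−1))/((2/3) − (−2)) = −1/2.

−1/2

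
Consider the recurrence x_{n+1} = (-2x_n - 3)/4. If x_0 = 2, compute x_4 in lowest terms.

-11/32

x_1 = (-2·2 - 3)/4 = -7/4.
x_2 = (-2·(-7/4) - 3)/4 = 1/8.
x_3 = (-2·(1/8) - 3)/4 = -13/16.
x_4 = (-2·(-13/16) - 3)/4 = -11/32.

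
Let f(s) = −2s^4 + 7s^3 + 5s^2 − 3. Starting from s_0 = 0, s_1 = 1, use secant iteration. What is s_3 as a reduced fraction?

f(0) = −3, f(1) = 7. s_2 = 1 − 7·(1 − 0)/(7 − (−3)) = 3/10.
f(1) = 7, f(3/10) = −5943/2500. s_3 = (3/10) − (−5943/2500)·((3/10) − 1)/((−5943/2500) − 7) = 1599/3349.

1599/3349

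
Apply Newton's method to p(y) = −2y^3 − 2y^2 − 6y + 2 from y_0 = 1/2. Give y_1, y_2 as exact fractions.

p'(y) = −6y^2 − 4y − 6.
p(1/2) = −7/4, p'(1/2) = −19/2, so y_1 = (1/2) − (−7/4)/(−19/2) = 6/19.
p(6/19) = −1078/6859, p'(6/19) = −2838/361, so y_2 = (6/19) − (−1078/6859)/(−2838/361) = 725/2451.

y_1 = 6/19, y_2 = 725/2451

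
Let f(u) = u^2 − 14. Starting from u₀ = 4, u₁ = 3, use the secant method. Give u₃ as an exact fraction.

176/47

f(4) = 2, f(3) = −5. u₂ = 3 − (−5)·(3 − 4)/((−5) − 2) = 26/7.
f(3) = −5, f(26/7) = −10/49. u₃ = (26/7) − (−10/49)·((26/7) − 3)/((−10/49) − (−5)) = 176/47.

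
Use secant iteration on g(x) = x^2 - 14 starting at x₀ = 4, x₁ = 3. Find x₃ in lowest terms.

g(4) = 2, g(3) = -5. x₂ = 3 - (-5)·(3 - 4)/((-5) - 2) = 26/7.
g(3) = -5, g(26/7) = -10/49. x₃ = (26/7) - (-10/49)·((26/7) - 3)/((-10/49) - (-5)) = 176/47.

176/47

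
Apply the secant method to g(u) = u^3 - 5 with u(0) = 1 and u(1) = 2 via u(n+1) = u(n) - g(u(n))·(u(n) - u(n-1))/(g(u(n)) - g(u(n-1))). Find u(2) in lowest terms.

g(1) = -4, g(2) = 3. u(2) = 2 - 3·(2 - 1)/(3 - (-4)) = 11/7.

11/7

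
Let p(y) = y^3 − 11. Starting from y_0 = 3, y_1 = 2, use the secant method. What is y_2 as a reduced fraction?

p(3) = 16, p(2) = −3. y_2 = 2 − (−3)·(2 − 3)/((−3) − 16) = 41/19.

41/19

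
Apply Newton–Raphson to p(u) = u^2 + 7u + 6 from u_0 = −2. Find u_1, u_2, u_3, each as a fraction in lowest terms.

p'(u) = 2u + 7.
p(−2) = −4, p'(−2) = 3, so u_1 = (−2) − (−4)/3 = −2/3.
p(−2/3) = 16/9, p'(−2/3) = 17/3, so u_2 = (−2/3) − (16/9)/(17/3) = −50/51.
p(−50/51) = 256/2601, p'(−50/51) = 257/51, so u_3 = (−50/51) − (256/2601)/(257/51) = −13106/13107.

u_1 = −2/3, u_2 = −50/51, u_3 = −13106/13107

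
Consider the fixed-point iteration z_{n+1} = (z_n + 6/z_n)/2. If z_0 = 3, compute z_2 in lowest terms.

49/20

z_1 = (3 + 6/3)/2 = 5/2.
z_2 = (5/2 + 6/(5/2))/2 = 49/20.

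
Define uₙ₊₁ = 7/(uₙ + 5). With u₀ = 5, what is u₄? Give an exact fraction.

2485/2174

u₁ = 7/(5 + 5) = 7/10.
u₂ = 7/(7/10 + 5) = 70/57.
u₃ = 7/(70/57 + 5) = 399/355.
u₄ = 7/(399/355 + 5) = 2485/2174.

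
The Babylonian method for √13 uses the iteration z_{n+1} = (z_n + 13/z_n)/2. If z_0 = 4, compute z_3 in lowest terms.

5597777/1552544

z_1 = (4 + 13/4)/2 = 29/8.
z_2 = (29/8 + 13/(29/8))/2 = 1673/464.
z_3 = (1673/464 + 13/(1673/464))/2 = 5597777/1552544.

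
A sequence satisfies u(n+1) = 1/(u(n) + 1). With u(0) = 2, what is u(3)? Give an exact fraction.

4/7

u(1) = 1/(2 + 1) = 1/3.
u(2) = 1/(1/3 + 1) = 3/4.
u(3) = 1/(3/4 + 1) = 4/7.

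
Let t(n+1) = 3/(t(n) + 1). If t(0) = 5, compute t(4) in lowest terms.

t(1) = 3/(5 + 1) = 1/2.
t(2) = 3/(1/2 + 1) = 2.
t(3) = 3/(2 + 1) = 1.
t(4) = 3/(1 + 1) = 3/2.

3/2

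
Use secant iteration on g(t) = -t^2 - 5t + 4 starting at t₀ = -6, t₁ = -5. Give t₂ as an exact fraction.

-17/3

g(-6) = -2, g(-5) = 4. t₂ = (-5) - 4·((-5) - (-6))/(4 - (-2)) = -17/3.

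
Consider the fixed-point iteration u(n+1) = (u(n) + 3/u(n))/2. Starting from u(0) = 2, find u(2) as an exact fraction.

97/56

u(1) = (2 + 3/2)/2 = 7/4.
u(2) = (7/4 + 3/(7/4))/2 = 97/56.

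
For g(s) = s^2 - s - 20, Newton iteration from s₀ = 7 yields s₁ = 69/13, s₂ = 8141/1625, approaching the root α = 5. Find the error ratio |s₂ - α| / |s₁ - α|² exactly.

s₁ - α = 69/13 - 5 = 4/13, so |s₁ - α| = 4/13.
s₂ - α = 8141/1625 - 5 = 16/1625, so |s₂ - α| = 16/1625.
|s₁ - α|² = 16/169.
Ratio = (16/1625) / (16/169) = 13/125.

13/125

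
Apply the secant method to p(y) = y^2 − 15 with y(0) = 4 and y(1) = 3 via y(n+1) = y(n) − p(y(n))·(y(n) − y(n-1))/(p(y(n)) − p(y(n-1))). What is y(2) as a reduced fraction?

27/7

p(4) = 1, p(3) = −6. y(2) = 3 − (−6)·(3 − 4)/((−6) − 1) = 27/7.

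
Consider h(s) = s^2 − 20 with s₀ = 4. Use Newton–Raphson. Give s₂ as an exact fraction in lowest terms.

161/36

h'(s) = 2s.
h(4) = −4, h'(4) = 8, so s₁ = 4 − (−4)/8 = 9/2.
h(9/2) = 1/4, h'(9/2) = 9, so s₂ = (9/2) − (1/4)/9 = 161/36.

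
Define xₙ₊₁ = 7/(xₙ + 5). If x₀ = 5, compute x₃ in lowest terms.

399/355

x₁ = 7/(5 + 5) = 7/10.
x₂ = 7/(7/10 + 5) = 70/57.
x₃ = 7/(70/57 + 5) = 399/355.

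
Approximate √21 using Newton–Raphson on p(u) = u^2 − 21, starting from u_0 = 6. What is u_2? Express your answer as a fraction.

697/152

p'(u) = 2u.
p(6) = 15, p'(6) = 12, so u_1 = 6 − 15/12 = 19/4.
p(19/4) = 25/16, p'(19/4) = 19/2, so u_2 = (19/4) − (25/16)/(19/2) = 697/152.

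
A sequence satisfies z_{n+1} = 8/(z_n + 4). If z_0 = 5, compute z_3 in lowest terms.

z_1 = 8/(5 + 4) = 8/9.
z_2 = 8/(8/9 + 4) = 18/11.
z_3 = 8/(18/11 + 4) = 44/31.

44/31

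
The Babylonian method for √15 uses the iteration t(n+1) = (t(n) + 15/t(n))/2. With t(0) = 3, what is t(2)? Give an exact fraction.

t(1) = (3 + 15/3)/2 = 4.
t(2) = (4 + 15/4)/2 = 31/8.

31/8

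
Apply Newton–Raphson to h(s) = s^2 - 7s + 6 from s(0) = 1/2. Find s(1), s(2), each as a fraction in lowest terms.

h'(s) = 2s - 7.
h(1/2) = 11/4, h'(1/2) = -6, so s(1) = (1/2) - (11/4)/(-6) = 23/24.
h(23/24) = 121/576, h'(23/24) = -61/12, so s(2) = (23/24) - (121/576)/(-61/12) = 2927/2928.

s(1) = 23/24, s(2) = 2927/2928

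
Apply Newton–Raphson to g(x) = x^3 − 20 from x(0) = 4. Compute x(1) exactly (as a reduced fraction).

g'(x) = 3x^2.
g(4) = 44, g'(4) = 48, so x(1) = 4 − 44/48 = 37/12.

37/12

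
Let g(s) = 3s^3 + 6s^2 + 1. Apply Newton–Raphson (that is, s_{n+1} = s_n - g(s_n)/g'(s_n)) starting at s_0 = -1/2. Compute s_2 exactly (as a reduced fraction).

-1093/945

g'(s) = 9s^2 + 12s.
g(-1/2) = 17/8, g'(-1/2) = -15/4, so s_1 = (-1/2) - (17/8)/(-15/4) = 1/15.
g(1/15) = 1156/1125, g'(1/15) = 21/25, so s_2 = (1/15) - (1156/1125)/(21/25) = -1093/945.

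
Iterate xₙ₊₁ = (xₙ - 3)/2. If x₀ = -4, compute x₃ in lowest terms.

x₁ = ((-4) - 3)/2 = -7/2.
x₂ = ((-7/2) - 3)/2 = -13/4.
x₃ = ((-13/4) - 3)/2 = -25/8.

-25/8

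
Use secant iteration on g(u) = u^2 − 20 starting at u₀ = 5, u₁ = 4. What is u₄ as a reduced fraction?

1364/305

g(5) = 5, g(4) = −4. u₂ = 4 − (−4)·(4 − 5)/((−4) − 5) = 40/9.
g(4) = −4, g(40/9) = −20/81. u₃ = (40/9) − (−20/81)·((40/9) − 4)/((−20/81) − (−4)) = 85/19.
g(40/9) = −20/81, g(85/19) = 5/361. u₄ = (85/19) − (5/361)·((85/19) − (40/9))/((5/361) − (−20/81)) = 1364/305.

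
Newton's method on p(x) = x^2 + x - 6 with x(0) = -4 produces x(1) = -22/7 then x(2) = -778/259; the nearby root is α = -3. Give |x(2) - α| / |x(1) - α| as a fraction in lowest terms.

x(1) - α = -22/7 - (-3) = -22/7 + 3 = -1/7, so |x(1) - α| = 1/7.
x(2) - α = -778/259 - (-3) = -778/259 + 3 = -1/259, so |x(2) - α| = 1/259.
Ratio = (1/259) / (1/7) = 1/37.

1/37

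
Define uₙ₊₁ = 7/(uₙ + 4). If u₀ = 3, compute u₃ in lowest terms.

u₁ = 7/(3 + 4) = 1.
u₂ = 7/(1 + 4) = 7/5.
u₃ = 7/(7/5 + 4) = 35/27.

35/27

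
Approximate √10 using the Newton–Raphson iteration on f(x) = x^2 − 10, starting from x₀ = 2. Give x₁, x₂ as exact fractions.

x₁ = 7/2, x₂ = 89/28

f'(x) = 2x.
f(2) = −6, f'(2) = 4, so x₁ = 2 − (−6)/4 = 7/2.
f(7/2) = 9/4, f'(7/2) = 7, so x₂ = (7/2) − (9/4)/7 = 89/28.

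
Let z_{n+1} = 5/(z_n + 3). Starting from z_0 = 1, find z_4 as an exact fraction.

355/298

z_1 = 5/(1 + 3) = 5/4.
z_2 = 5/(5/4 + 3) = 20/17.
z_3 = 5/(20/17 + 3) = 85/71.
z_4 = 5/(85/71 + 3) = 355/298.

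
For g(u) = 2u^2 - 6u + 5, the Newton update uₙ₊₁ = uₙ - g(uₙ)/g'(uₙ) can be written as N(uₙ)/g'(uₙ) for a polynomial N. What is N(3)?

13

g'(u) = 4u - 6.
N(u) = u·g'(u) - g(u) = u·(4u - 6) - (2u^2 - 6u + 5) = 2u^2 - 5.
N(3) = 13.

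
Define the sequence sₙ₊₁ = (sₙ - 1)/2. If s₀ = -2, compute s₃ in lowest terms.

-9/8

s₁ = ((-2) - 1)/2 = -3/2.
s₂ = ((-3/2) - 1)/2 = -5/4.
s₃ = ((-5/4) - 1)/2 = -9/8.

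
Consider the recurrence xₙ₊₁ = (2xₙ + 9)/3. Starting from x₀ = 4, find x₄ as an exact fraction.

649/81

x₁ = (2·4 + 9)/3 = 17/3.
x₂ = (2·(17/3) + 9)/3 = 61/9.
x₃ = (2·(61/9) + 9)/3 = 203/27.
x₄ = (2·(203/27) + 9)/3 = 649/81.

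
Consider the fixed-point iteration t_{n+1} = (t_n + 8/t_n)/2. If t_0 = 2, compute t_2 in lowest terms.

17/6

t_1 = (2 + 8/2)/2 = 3.
t_2 = (3 + 8/3)/2 = 17/6.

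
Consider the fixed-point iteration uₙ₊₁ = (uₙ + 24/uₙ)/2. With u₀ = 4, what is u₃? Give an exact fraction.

4801/980

u₁ = (4 + 24/4)/2 = 5.
u₂ = (5 + 24/5)/2 = 49/10.
u₃ = (49/10 + 24/(49/10))/2 = 4801/980.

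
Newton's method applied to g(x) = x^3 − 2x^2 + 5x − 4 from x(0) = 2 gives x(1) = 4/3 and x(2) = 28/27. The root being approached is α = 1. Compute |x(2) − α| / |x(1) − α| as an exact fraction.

1/9

x(1) − α = 4/3 − 1 = 1/3, so |x(1) − α| = 1/3.
x(2) − α = 28/27 − 1 = 1/27, so |x(2) − α| = 1/27.
Ratio = (1/27) / (1/3) = 1/9.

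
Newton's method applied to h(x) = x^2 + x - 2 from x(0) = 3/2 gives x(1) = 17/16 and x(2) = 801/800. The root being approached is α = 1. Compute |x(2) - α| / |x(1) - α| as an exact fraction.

x(1) - α = 17/16 - 1 = 1/16, so |x(1) - α| = 1/16.
x(2) - α = 801/800 - 1 = 1/800, so |x(2) - α| = 1/800.
Ratio = (1/800) / (1/16) = 1/50.

1/50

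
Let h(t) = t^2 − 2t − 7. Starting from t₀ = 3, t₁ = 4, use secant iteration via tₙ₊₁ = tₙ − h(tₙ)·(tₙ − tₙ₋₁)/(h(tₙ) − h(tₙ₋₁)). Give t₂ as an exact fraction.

19/5

h(3) = −4, h(4) = 1. t₂ = 4 − 1·(4 − 3)/(1 − (−4)) = 19/5.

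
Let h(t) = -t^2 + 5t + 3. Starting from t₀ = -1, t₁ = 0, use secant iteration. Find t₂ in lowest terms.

-1/2

h(-1) = -3, h(0) = 3. t₂ = 0 - 3·(0 - (-1))/(3 - (-3)) = -1/2.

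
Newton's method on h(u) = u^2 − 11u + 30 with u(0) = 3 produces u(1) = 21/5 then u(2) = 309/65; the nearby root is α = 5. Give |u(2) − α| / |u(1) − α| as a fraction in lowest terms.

u(1) − α = 21/5 − 5 = −4/5, so |u(1) − α| = 4/5.
u(2) − α = 309/65 − 5 = −16/65, so |u(2) − α| = 16/65.
Ratio = (16/65) / (4/5) = 4/13.

4/13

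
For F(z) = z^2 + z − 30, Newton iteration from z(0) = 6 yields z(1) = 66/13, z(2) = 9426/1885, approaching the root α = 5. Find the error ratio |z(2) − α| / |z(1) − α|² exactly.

z(1) − α = 66/13 − 5 = 1/13, so |z(1) − α| = 1/13.
z(2) − α = 9426/1885 − 5 = 1/1885, so |z(2) − α| = 1/1885.
|z(1) − α|² = 1/169.
Ratio = (1/1885) / (1/169) = 13/145.

13/145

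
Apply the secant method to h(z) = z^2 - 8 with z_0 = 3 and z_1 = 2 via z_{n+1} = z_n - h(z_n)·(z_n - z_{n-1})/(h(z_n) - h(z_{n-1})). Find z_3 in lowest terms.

h(3) = 1, h(2) = -4. z_2 = 2 - (-4)·(2 - 3)/((-4) - 1) = 14/5.
h(2) = -4, h(14/5) = -4/25. z_3 = (14/5) - (-4/25)·((14/5) - 2)/((-4/25) - (-4)) = 17/6.

17/6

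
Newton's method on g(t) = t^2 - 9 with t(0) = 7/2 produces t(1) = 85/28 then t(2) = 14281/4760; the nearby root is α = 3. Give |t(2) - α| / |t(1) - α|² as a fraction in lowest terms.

14/85

t(1) - α = 85/28 - 3 = 1/28, so |t(1) - α| = 1/28.
t(2) - α = 14281/4760 - 3 = 1/4760, so |t(2) - α| = 1/4760.
|t(1) - α|² = 1/784.
Ratio = (1/4760) / (1/784) = 14/85.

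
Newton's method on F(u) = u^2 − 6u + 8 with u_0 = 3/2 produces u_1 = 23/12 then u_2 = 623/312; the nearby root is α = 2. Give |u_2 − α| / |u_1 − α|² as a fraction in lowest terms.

6/13

u_1 − α = 23/12 − 2 = −1/12, so |u_1 − α| = 1/12.
u_2 − α = 623/312 − 2 = −1/312, so |u_2 − α| = 1/312.
|u_1 − α|² = 1/144.
Ratio = (1/312) / (1/144) = 6/13.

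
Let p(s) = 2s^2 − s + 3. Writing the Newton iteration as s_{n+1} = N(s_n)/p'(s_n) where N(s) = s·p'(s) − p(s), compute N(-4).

p'(s) = 4s − 1.
N(s) = s·p'(s) − p(s) = s·(4s − 1) − (2s^2 − s + 3) = 2s^2 − 3.
N(-4) = 29.

29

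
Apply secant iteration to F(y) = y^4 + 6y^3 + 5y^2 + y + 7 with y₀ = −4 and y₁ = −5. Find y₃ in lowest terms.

−49762009/9993931

F(−4) = −45, F(−5) = 2. y₂ = (−5) − 2·((−5) − (−4))/(2 − (−45)) = −233/47.
F(−5) = 2, F(−233/47) = −10228500/4879681. y₃ = (−233/47) − (−10228500/4879681)·((−233/47) − (−5))/((−10228500/4879681) − 2) = −49762009/9993931.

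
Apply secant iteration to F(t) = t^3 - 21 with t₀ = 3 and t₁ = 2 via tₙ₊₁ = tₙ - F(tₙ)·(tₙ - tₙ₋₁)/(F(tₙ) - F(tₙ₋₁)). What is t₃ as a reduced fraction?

F(3) = 6, F(2) = -13. t₂ = 2 - (-13)·(2 - 3)/((-13) - 6) = 51/19.
F(2) = -13, F(51/19) = -11388/6859. t₃ = (51/19) - (-11388/6859)·((51/19) - 2)/((-11388/6859) - (-13)) = 16659/5983.

16659/5983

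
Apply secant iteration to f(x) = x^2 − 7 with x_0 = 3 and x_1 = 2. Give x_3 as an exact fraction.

61/23

f(3) = 2, f(2) = −3. x_2 = 2 − (−3)·(2 − 3)/((−3) − 2) = 13/5.
f(2) = −3, f(13/5) = −6/25. x_3 = (13/5) − (−6/25)·((13/5) − 2)/((−6/25) − (−3)) = 61/23.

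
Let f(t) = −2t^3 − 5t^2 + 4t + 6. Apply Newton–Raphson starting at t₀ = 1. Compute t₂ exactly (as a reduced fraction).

173/143

f'(t) = −6t^2 − 10t + 4.
f(1) = 3, f'(1) = −12, so t₁ = 1 − 3/(−12) = 5/4.
f(5/4) = −23/32, f'(5/4) = −143/8, so t₂ = (5/4) − (−23/32)/(−143/8) = 173/143.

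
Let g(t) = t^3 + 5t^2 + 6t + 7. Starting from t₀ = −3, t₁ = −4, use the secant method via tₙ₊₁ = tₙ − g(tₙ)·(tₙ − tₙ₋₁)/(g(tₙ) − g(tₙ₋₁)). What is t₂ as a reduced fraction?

g(−3) = 7, g(−4) = −1. t₂ = (−4) − (−1)·((−4) − (−3))/((−1) − 7) = −31/8.

−31/8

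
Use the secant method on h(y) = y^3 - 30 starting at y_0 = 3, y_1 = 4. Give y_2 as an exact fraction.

114/37

h(3) = -3, h(4) = 34. y_2 = 4 - 34·(4 - 3)/(34 - (-3)) = 114/37.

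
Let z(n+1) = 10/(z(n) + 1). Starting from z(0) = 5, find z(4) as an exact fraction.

z(1) = 10/(5 + 1) = 5/3.
z(2) = 10/(5/3 + 1) = 15/4.
z(3) = 10/(15/4 + 1) = 40/19.
z(4) = 10/(40/19 + 1) = 190/59.

190/59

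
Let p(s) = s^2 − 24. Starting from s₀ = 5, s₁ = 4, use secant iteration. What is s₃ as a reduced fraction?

p(5) = 1, p(4) = −8. s₂ = 4 − (−8)·(4 − 5)/((−8) − 1) = 44/9.
p(4) = −8, p(44/9) = −8/81. s₃ = (44/9) − (−8/81)·((44/9) − 4)/((−8/81) − (−8)) = 49/10.

49/10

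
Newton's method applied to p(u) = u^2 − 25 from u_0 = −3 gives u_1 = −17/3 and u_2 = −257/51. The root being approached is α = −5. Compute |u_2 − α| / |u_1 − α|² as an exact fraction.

3/34

u_1 − α = −17/3 − (−5) = −17/3 + 5 = −2/3, so |u_1 − α| = 2/3.
u_2 − α = −257/51 − (−5) = −257/51 + 5 = −2/51, so |u_2 − α| = 2/51.
|u_1 − α|² = 4/9.
Ratio = (2/51) / (4/9) = 3/34.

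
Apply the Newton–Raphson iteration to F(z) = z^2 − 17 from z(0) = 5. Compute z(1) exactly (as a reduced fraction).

21/5

F'(z) = 2z.
F(5) = 8, F'(5) = 10, so z(1) = 5 − 8/10 = 21/5.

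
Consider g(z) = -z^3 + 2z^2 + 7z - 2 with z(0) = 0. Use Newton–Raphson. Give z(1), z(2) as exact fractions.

z(1) = 2/7, z(2) = 242/903

g'(z) = -3z^2 + 4z + 7.
g(0) = -2, g'(0) = 7, so z(1) = 0 - (-2)/7 = 2/7.
g(2/7) = 48/343, g'(2/7) = 387/49, so z(2) = (2/7) - (48/343)/(387/49) = 242/903.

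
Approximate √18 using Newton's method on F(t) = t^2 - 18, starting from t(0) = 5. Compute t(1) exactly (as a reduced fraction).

43/10

F'(t) = 2t.
F(5) = 7, F'(5) = 10, so t(1) = 5 - 7/10 = 43/10.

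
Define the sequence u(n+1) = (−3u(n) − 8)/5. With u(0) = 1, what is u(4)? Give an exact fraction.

−463/625

u(1) = (−3·1 − 8)/5 = −11/5.
u(2) = (−3·(−11/5) − 8)/5 = −7/25.
u(3) = (−3·(−7/25) − 8)/5 = −179/125.
u(4) = (−3·(−179/125) − 8)/5 = −463/625.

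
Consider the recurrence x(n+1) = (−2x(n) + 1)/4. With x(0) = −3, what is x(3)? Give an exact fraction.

9/16

x(1) = (−2·(−3) + 1)/4 = 7/4.
x(2) = (−2·(7/4) + 1)/4 = −5/8.
x(3) = (−2·(−5/8) + 1)/4 = 9/16.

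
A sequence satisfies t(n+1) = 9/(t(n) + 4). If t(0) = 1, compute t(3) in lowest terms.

261/161

t(1) = 9/(1 + 4) = 9/5.
t(2) = 9/(9/5 + 4) = 45/29.
t(3) = 9/(45/29 + 4) = 261/161.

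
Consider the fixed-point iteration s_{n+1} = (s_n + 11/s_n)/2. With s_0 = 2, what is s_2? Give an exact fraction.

401/120

s_1 = (2 + 11/2)/2 = 15/4.
s_2 = (15/4 + 11/(15/4))/2 = 401/120.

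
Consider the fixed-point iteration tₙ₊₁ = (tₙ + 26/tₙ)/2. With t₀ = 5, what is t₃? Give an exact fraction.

t₁ = (5 + 26/5)/2 = 51/10.
t₂ = (51/10 + 26/(51/10))/2 = 5201/1020.
t₃ = (5201/1020 + 26/(5201/1020))/2 = 54100801/10610040.

54100801/10610040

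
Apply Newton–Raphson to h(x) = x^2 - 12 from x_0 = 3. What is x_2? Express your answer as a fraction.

h'(x) = 2x.
h(3) = -3, h'(3) = 6, so x_1 = 3 - (-3)/6 = 7/2.
h(7/2) = 1/4, h'(7/2) = 7, so x_2 = (7/2) - (1/4)/7 = 97/28.

97/28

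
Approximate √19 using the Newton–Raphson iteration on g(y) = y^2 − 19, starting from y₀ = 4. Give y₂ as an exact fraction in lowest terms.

2441/560

g'(y) = 2y.
g(4) = −3, g'(4) = 8, so y₁ = 4 − (−3)/8 = 35/8.
g(35/8) = 9/64, g'(35/8) = 35/4, so y₂ = (35/8) − (9/64)/(35/4) = 2441/560.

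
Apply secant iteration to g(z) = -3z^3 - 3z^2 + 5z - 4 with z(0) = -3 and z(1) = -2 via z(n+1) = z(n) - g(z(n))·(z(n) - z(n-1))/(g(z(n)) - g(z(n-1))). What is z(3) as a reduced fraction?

g(-3) = 35, g(-2) = -2. z(2) = (-2) - (-2)·((-2) - (-3))/((-2) - 35) = -76/37.
g(-2) = -2, g(-76/37) = -47040/50653. z(3) = (-76/37) - (-47040/50653)·((-76/37) - (-2))/((-47040/50653) - (-2)) = -57004/27133.

-57004/27133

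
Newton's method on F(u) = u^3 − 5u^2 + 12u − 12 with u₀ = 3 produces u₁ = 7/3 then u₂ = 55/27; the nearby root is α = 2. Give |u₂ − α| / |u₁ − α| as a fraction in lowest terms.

1/9

u₁ − α = 7/3 − 2 = 1/3, so |u₁ − α| = 1/3.
u₂ − α = 55/27 − 2 = 1/27, so |u₂ − α| = 1/27.
Ratio = (1/27) / (1/3) = 1/9.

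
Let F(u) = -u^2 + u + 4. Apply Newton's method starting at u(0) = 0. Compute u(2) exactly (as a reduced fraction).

-20/9

F'(u) = -2u + 1.
F(0) = 4, F'(0) = 1, so u(1) = 0 - 4/1 = -4.
F(-4) = -16, F'(-4) = 9, so u(2) = (-4) - (-16)/9 = -20/9.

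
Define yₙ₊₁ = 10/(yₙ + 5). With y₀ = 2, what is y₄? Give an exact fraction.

118/77

y₁ = 10/(2 + 5) = 10/7.
y₂ = 10/(10/7 + 5) = 14/9.
y₃ = 10/(14/9 + 5) = 90/59.
y₄ = 10/(90/59 + 5) = 118/77.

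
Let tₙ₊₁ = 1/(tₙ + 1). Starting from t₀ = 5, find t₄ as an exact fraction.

13/20

t₁ = 1/(5 + 1) = 1/6.
t₂ = 1/(1/6 + 1) = 6/7.
t₃ = 1/(6/7 + 1) = 7/13.
t₄ = 1/(7/13 + 1) = 13/20.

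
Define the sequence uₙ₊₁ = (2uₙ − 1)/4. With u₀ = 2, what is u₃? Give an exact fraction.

−3/16

u₁ = (2·2 − 1)/4 = 3/4.
u₂ = (2·(3/4) − 1)/4 = 1/8.
u₃ = (2·(1/8) − 1)/4 = −3/16.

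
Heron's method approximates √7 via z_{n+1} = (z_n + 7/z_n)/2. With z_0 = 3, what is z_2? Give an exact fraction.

z_1 = (3 + 7/3)/2 = 8/3.
z_2 = (8/3 + 7/(8/3))/2 = 127/48.

127/48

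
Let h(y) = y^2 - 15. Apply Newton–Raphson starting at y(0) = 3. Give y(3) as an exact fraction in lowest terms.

1921/496

h'(y) = 2y.
h(3) = -6, h'(3) = 6, so y(1) = 3 - (-6)/6 = 4.
h(4) = 1, h'(4) = 8, so y(2) = 4 - 1/8 = 31/8.
h(31/8) = 1/64, h'(31/8) = 31/4, so y(3) = (31/8) - (1/64)/(31/4) = 1921/496.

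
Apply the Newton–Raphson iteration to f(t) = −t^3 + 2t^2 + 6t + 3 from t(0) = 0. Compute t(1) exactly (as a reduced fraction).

−1/2

f'(t) = −3t^2 + 4t + 6.
f(0) = 3, f'(0) = 6, so t(1) = 0 − 3/6 = −1/2.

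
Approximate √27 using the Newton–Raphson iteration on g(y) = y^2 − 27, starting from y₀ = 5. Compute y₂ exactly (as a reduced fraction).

1351/260

g'(y) = 2y.
g(5) = −2, g'(5) = 10, so y₁ = 5 − (−2)/10 = 26/5.
g(26/5) = 1/25, g'(26/5) = 52/5, so y₂ = (26/5) − (1/25)/(52/5) = 1351/260.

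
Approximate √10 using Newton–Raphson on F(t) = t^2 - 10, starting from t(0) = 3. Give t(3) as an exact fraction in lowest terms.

1039681/328776

F'(t) = 2t.
F(3) = -1, F'(3) = 6, so t(1) = 3 - (-1)/6 = 19/6.
F(19/6) = 1/36, F'(19/6) = 19/3, so t(2) = (19/6) - (1/36)/(19/3) = 721/228.
F(721/228) = 1/51984, F'(721/228) = 721/114, so t(3) = (721/228) - (1/51984)/(721/114) = 1039681/328776.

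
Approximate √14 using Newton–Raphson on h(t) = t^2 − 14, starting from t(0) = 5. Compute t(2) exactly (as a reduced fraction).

h'(t) = 2t.
h(5) = 11, h'(5) = 10, so t(1) = 5 − 11/10 = 39/10.
h(39/10) = 121/100, h'(39/10) = 39/5, so t(2) = (39/10) − (121/100)/(39/5) = 2921/780.

2921/780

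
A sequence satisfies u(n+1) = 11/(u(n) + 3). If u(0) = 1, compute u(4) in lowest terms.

u(1) = 11/(1 + 3) = 11/4.
u(2) = 11/(11/4 + 3) = 44/23.
u(3) = 11/(44/23 + 3) = 253/113.
u(4) = 11/(253/113 + 3) = 1243/592.

1243/592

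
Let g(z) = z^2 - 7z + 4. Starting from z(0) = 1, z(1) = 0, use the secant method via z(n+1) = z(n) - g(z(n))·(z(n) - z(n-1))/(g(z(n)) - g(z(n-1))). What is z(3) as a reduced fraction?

g(1) = -2, g(0) = 4. z(2) = 0 - 4·(0 - 1)/(4 - (-2)) = 2/3.
g(0) = 4, g(2/3) = -2/9. z(3) = (2/3) - (-2/9)·((2/3) - 0)/((-2/9) - 4) = 12/19.

12/19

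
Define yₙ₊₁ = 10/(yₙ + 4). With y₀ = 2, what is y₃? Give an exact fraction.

85/49

y₁ = 10/(2 + 4) = 5/3.
y₂ = 10/(5/3 + 4) = 30/17.
y₃ = 10/(30/17 + 4) = 85/49.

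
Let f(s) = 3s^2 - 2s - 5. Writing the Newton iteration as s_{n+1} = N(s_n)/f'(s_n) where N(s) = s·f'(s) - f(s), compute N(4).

53

f'(s) = 6s - 2.
N(s) = s·f'(s) - f(s) = s·(6s - 2) - (3s^2 - 2s - 5) = 3s^2 + 5.
N(4) = 53.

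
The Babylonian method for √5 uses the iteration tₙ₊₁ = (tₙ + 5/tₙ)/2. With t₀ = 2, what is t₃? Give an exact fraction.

51841/23184

t₁ = (2 + 5/2)/2 = 9/4.
t₂ = (9/4 + 5/(9/4))/2 = 161/72.
t₃ = (161/72 + 5/(161/72))/2 = 51841/23184.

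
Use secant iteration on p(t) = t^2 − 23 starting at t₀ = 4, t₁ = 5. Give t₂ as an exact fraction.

p(4) = −7, p(5) = 2. t₂ = 5 − 2·(5 − 4)/(2 − (−7)) = 43/9.

43/9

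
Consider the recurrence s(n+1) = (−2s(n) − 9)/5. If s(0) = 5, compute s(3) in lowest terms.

s(1) = (−2·5 − 9)/5 = −19/5.
s(2) = (−2·(−19/5) − 9)/5 = −7/25.
s(3) = (−2·(−7/25) − 9)/5 = −211/125.

−211/125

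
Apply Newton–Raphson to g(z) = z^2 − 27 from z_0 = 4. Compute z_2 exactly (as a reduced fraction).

g'(z) = 2z.
g(4) = −11, g'(4) = 8, so z_1 = 4 − (−11)/8 = 43/8.
g(43/8) = 121/64, g'(43/8) = 43/4, so z_2 = (43/8) − (121/64)/(43/4) = 3577/688.

3577/688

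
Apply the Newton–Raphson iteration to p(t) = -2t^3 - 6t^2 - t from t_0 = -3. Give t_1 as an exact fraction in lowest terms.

-54/19

p'(t) = -6t^2 - 12t - 1.
p(-3) = 3, p'(-3) = -19, so t_1 = (-3) - 3/(-19) = -54/19.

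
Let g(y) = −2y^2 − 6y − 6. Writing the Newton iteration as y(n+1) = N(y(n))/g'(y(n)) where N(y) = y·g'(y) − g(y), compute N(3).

−12

g'(y) = −4y − 6.
N(y) = y·g'(y) − g(y) = y·(−4y − 6) − (−2y^2 − 6y − 6) = −2y^2 + 6.
N(3) = −12.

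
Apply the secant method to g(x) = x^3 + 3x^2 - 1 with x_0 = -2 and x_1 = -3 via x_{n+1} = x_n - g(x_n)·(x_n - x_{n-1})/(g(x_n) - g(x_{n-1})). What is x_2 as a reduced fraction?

-11/4

g(-2) = 3, g(-3) = -1. x_2 = (-3) - (-1)·((-3) - (-2))/((-1) - 3) = -11/4.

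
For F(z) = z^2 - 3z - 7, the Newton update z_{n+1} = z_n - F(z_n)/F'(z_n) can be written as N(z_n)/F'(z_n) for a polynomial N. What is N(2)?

11

F'(z) = 2z - 3.
N(z) = z·F'(z) - F(z) = z·(2z - 3) - (z^2 - 3z - 7) = z^2 + 7.
N(2) = 11.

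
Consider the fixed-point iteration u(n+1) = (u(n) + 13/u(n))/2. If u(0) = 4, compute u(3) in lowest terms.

u(1) = (4 + 13/4)/2 = 29/8.
u(2) = (29/8 + 13/(29/8))/2 = 1673/464.
u(3) = (1673/464 + 13/(1673/464))/2 = 5597777/1552544.

5597777/1552544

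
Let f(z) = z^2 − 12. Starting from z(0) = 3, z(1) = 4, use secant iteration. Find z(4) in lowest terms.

f(3) = −3, f(4) = 4. z(2) = 4 − 4·(4 − 3)/(4 − (−3)) = 24/7.
f(4) = 4, f(24/7) = −12/49. z(3) = (24/7) − (−12/49)·((24/7) − 4)/((−12/49) − 4) = 45/13.
f(24/7) = −12/49, f(45/13) = −3/169. z(4) = (45/13) − (−3/169)·((45/13) − (24/7))/((−3/169) − (−12/49)) = 724/209.

724/209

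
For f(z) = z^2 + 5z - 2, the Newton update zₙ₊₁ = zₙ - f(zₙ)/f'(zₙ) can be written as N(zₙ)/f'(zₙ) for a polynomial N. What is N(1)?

3

f'(z) = 2z + 5.
N(z) = z·f'(z) - f(z) = z·(2z + 5) - (z^2 + 5z - 2) = z^2 + 2.
N(1) = 3.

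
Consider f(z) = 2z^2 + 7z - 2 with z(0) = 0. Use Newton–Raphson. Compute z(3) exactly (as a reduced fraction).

f'(z) = 4z + 7.
f(0) = -2, f'(0) = 7, so z(1) = 0 - (-2)/7 = 2/7.
f(2/7) = 8/49, f'(2/7) = 57/7, so z(2) = (2/7) - (8/49)/(57/7) = 106/399.
f(106/399) = 128/159201, f'(106/399) = 3217/399, so z(3) = (106/399) - (128/159201)/(3217/399) = 340874/1283583.

340874/1283583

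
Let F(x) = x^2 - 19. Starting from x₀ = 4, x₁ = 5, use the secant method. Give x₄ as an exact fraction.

1591/365

F(4) = -3, F(5) = 6. x₂ = 5 - 6·(5 - 4)/(6 - (-3)) = 13/3.
F(5) = 6, F(13/3) = -2/9. x₃ = (13/3) - (-2/9)·((13/3) - 5)/((-2/9) - 6) = 61/14.
F(13/3) = -2/9, F(61/14) = -3/196. x₄ = (61/14) - (-3/196)·((61/14) - (13/3))/((-3/196) - (-2/9)) = 1591/365.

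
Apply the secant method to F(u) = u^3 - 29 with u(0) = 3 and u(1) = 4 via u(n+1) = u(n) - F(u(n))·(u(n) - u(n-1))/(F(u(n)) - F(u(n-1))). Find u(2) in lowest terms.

F(3) = -2, F(4) = 35. u(2) = 4 - 35·(4 - 3)/(35 - (-2)) = 113/37.

113/37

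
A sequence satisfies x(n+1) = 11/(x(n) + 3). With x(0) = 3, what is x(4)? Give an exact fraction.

x(1) = 11/(3 + 3) = 11/6.
x(2) = 11/(11/6 + 3) = 66/29.
x(3) = 11/(66/29 + 3) = 319/153.
x(4) = 11/(319/153 + 3) = 1683/778.

1683/778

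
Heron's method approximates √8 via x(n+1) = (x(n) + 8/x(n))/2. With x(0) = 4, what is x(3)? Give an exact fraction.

x(1) = (4 + 8/4)/2 = 3.
x(2) = (3 + 8/3)/2 = 17/6.
x(3) = (17/6 + 8/(17/6))/2 = 577/204.

577/204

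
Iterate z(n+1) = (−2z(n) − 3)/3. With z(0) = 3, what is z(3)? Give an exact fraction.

z(1) = (−2·3 − 3)/3 = −3.
z(2) = (−2·(−3) − 3)/3 = 1.
z(3) = (−2·1 − 3)/3 = −5/3.

−5/3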